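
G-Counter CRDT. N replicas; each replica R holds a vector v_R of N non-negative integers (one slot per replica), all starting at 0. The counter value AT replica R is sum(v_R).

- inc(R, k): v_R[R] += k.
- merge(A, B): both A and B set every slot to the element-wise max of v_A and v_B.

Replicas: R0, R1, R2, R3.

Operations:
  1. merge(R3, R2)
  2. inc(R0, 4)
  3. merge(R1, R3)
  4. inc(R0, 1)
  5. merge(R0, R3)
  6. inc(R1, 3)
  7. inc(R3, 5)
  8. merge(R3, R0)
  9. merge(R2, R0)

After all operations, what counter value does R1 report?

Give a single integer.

Op 1: merge R3<->R2 -> R3=(0,0,0,0) R2=(0,0,0,0)
Op 2: inc R0 by 4 -> R0=(4,0,0,0) value=4
Op 3: merge R1<->R3 -> R1=(0,0,0,0) R3=(0,0,0,0)
Op 4: inc R0 by 1 -> R0=(5,0,0,0) value=5
Op 5: merge R0<->R3 -> R0=(5,0,0,0) R3=(5,0,0,0)
Op 6: inc R1 by 3 -> R1=(0,3,0,0) value=3
Op 7: inc R3 by 5 -> R3=(5,0,0,5) value=10
Op 8: merge R3<->R0 -> R3=(5,0,0,5) R0=(5,0,0,5)
Op 9: merge R2<->R0 -> R2=(5,0,0,5) R0=(5,0,0,5)

Answer: 3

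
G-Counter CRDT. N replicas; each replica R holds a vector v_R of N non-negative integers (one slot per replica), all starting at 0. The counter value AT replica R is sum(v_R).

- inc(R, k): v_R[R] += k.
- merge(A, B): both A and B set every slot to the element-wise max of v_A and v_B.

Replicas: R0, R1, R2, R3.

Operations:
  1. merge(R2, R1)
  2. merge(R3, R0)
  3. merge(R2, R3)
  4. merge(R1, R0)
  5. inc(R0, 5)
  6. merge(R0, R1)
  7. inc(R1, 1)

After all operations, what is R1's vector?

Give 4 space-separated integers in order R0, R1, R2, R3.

Answer: 5 1 0 0

Derivation:
Op 1: merge R2<->R1 -> R2=(0,0,0,0) R1=(0,0,0,0)
Op 2: merge R3<->R0 -> R3=(0,0,0,0) R0=(0,0,0,0)
Op 3: merge R2<->R3 -> R2=(0,0,0,0) R3=(0,0,0,0)
Op 4: merge R1<->R0 -> R1=(0,0,0,0) R0=(0,0,0,0)
Op 5: inc R0 by 5 -> R0=(5,0,0,0) value=5
Op 6: merge R0<->R1 -> R0=(5,0,0,0) R1=(5,0,0,0)
Op 7: inc R1 by 1 -> R1=(5,1,0,0) value=6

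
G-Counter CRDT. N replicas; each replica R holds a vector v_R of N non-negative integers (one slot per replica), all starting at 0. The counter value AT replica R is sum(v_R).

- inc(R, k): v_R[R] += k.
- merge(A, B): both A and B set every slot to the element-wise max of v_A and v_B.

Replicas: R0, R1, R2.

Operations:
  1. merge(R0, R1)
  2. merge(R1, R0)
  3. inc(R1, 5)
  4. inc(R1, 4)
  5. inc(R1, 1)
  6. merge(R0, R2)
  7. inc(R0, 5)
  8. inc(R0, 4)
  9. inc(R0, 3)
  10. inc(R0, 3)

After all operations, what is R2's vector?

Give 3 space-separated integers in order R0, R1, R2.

Answer: 0 0 0

Derivation:
Op 1: merge R0<->R1 -> R0=(0,0,0) R1=(0,0,0)
Op 2: merge R1<->R0 -> R1=(0,0,0) R0=(0,0,0)
Op 3: inc R1 by 5 -> R1=(0,5,0) value=5
Op 4: inc R1 by 4 -> R1=(0,9,0) value=9
Op 5: inc R1 by 1 -> R1=(0,10,0) value=10
Op 6: merge R0<->R2 -> R0=(0,0,0) R2=(0,0,0)
Op 7: inc R0 by 5 -> R0=(5,0,0) value=5
Op 8: inc R0 by 4 -> R0=(9,0,0) value=9
Op 9: inc R0 by 3 -> R0=(12,0,0) value=12
Op 10: inc R0 by 3 -> R0=(15,0,0) value=15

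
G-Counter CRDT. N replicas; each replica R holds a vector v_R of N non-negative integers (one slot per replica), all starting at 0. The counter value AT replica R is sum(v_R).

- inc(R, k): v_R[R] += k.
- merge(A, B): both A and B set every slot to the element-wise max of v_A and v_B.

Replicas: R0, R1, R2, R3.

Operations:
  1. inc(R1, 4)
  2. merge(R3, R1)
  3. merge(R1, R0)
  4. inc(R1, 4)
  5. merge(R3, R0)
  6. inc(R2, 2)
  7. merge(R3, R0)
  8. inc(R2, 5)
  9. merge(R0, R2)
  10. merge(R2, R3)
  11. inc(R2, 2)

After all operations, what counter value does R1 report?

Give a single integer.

Answer: 8

Derivation:
Op 1: inc R1 by 4 -> R1=(0,4,0,0) value=4
Op 2: merge R3<->R1 -> R3=(0,4,0,0) R1=(0,4,0,0)
Op 3: merge R1<->R0 -> R1=(0,4,0,0) R0=(0,4,0,0)
Op 4: inc R1 by 4 -> R1=(0,8,0,0) value=8
Op 5: merge R3<->R0 -> R3=(0,4,0,0) R0=(0,4,0,0)
Op 6: inc R2 by 2 -> R2=(0,0,2,0) value=2
Op 7: merge R3<->R0 -> R3=(0,4,0,0) R0=(0,4,0,0)
Op 8: inc R2 by 5 -> R2=(0,0,7,0) value=7
Op 9: merge R0<->R2 -> R0=(0,4,7,0) R2=(0,4,7,0)
Op 10: merge R2<->R3 -> R2=(0,4,7,0) R3=(0,4,7,0)
Op 11: inc R2 by 2 -> R2=(0,4,9,0) value=13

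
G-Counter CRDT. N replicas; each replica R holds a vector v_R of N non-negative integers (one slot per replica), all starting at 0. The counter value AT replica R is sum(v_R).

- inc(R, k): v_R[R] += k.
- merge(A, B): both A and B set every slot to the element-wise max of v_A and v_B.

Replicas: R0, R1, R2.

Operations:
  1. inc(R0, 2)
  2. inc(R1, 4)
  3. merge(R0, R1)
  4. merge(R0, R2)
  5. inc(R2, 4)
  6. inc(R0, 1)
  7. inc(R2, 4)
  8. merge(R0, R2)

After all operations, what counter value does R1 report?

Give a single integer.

Op 1: inc R0 by 2 -> R0=(2,0,0) value=2
Op 2: inc R1 by 4 -> R1=(0,4,0) value=4
Op 3: merge R0<->R1 -> R0=(2,4,0) R1=(2,4,0)
Op 4: merge R0<->R2 -> R0=(2,4,0) R2=(2,4,0)
Op 5: inc R2 by 4 -> R2=(2,4,4) value=10
Op 6: inc R0 by 1 -> R0=(3,4,0) value=7
Op 7: inc R2 by 4 -> R2=(2,4,8) value=14
Op 8: merge R0<->R2 -> R0=(3,4,8) R2=(3,4,8)

Answer: 6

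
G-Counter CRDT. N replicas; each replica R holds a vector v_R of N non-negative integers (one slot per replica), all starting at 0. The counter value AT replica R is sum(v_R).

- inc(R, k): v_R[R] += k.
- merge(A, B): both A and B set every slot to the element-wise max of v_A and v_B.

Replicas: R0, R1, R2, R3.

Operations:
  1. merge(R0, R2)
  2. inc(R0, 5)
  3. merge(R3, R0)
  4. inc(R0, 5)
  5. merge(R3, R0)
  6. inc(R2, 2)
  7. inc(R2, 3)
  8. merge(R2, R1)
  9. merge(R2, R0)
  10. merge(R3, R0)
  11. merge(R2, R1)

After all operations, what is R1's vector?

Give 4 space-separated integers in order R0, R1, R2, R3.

Answer: 10 0 5 0

Derivation:
Op 1: merge R0<->R2 -> R0=(0,0,0,0) R2=(0,0,0,0)
Op 2: inc R0 by 5 -> R0=(5,0,0,0) value=5
Op 3: merge R3<->R0 -> R3=(5,0,0,0) R0=(5,0,0,0)
Op 4: inc R0 by 5 -> R0=(10,0,0,0) value=10
Op 5: merge R3<->R0 -> R3=(10,0,0,0) R0=(10,0,0,0)
Op 6: inc R2 by 2 -> R2=(0,0,2,0) value=2
Op 7: inc R2 by 3 -> R2=(0,0,5,0) value=5
Op 8: merge R2<->R1 -> R2=(0,0,5,0) R1=(0,0,5,0)
Op 9: merge R2<->R0 -> R2=(10,0,5,0) R0=(10,0,5,0)
Op 10: merge R3<->R0 -> R3=(10,0,5,0) R0=(10,0,5,0)
Op 11: merge R2<->R1 -> R2=(10,0,5,0) R1=(10,0,5,0)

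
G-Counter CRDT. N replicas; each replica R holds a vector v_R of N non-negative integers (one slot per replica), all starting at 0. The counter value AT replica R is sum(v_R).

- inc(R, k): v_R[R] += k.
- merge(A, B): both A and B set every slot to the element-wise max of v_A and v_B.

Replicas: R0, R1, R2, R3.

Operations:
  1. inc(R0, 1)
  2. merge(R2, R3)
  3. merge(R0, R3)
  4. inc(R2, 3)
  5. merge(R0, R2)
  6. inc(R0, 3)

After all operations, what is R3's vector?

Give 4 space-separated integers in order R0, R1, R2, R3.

Answer: 1 0 0 0

Derivation:
Op 1: inc R0 by 1 -> R0=(1,0,0,0) value=1
Op 2: merge R2<->R3 -> R2=(0,0,0,0) R3=(0,0,0,0)
Op 3: merge R0<->R3 -> R0=(1,0,0,0) R3=(1,0,0,0)
Op 4: inc R2 by 3 -> R2=(0,0,3,0) value=3
Op 5: merge R0<->R2 -> R0=(1,0,3,0) R2=(1,0,3,0)
Op 6: inc R0 by 3 -> R0=(4,0,3,0) value=7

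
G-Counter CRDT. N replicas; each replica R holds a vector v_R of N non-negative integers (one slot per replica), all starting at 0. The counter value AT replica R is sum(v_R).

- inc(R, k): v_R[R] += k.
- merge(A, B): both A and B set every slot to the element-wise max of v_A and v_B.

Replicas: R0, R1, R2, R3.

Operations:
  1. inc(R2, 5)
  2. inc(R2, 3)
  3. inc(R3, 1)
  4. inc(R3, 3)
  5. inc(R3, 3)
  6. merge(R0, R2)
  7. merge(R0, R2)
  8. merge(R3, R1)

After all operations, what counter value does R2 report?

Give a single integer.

Op 1: inc R2 by 5 -> R2=(0,0,5,0) value=5
Op 2: inc R2 by 3 -> R2=(0,0,8,0) value=8
Op 3: inc R3 by 1 -> R3=(0,0,0,1) value=1
Op 4: inc R3 by 3 -> R3=(0,0,0,4) value=4
Op 5: inc R3 by 3 -> R3=(0,0,0,7) value=7
Op 6: merge R0<->R2 -> R0=(0,0,8,0) R2=(0,0,8,0)
Op 7: merge R0<->R2 -> R0=(0,0,8,0) R2=(0,0,8,0)
Op 8: merge R3<->R1 -> R3=(0,0,0,7) R1=(0,0,0,7)

Answer: 8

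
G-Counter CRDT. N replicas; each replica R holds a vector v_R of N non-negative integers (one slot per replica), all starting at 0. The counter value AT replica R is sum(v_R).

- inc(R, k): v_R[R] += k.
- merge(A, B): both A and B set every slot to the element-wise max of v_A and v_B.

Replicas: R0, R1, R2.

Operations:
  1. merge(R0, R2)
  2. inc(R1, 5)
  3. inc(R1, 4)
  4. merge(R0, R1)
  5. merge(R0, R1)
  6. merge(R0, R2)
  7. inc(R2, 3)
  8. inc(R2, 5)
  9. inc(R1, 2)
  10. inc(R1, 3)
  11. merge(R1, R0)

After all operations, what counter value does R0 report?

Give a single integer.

Answer: 14

Derivation:
Op 1: merge R0<->R2 -> R0=(0,0,0) R2=(0,0,0)
Op 2: inc R1 by 5 -> R1=(0,5,0) value=5
Op 3: inc R1 by 4 -> R1=(0,9,0) value=9
Op 4: merge R0<->R1 -> R0=(0,9,0) R1=(0,9,0)
Op 5: merge R0<->R1 -> R0=(0,9,0) R1=(0,9,0)
Op 6: merge R0<->R2 -> R0=(0,9,0) R2=(0,9,0)
Op 7: inc R2 by 3 -> R2=(0,9,3) value=12
Op 8: inc R2 by 5 -> R2=(0,9,8) value=17
Op 9: inc R1 by 2 -> R1=(0,11,0) value=11
Op 10: inc R1 by 3 -> R1=(0,14,0) value=14
Op 11: merge R1<->R0 -> R1=(0,14,0) R0=(0,14,0)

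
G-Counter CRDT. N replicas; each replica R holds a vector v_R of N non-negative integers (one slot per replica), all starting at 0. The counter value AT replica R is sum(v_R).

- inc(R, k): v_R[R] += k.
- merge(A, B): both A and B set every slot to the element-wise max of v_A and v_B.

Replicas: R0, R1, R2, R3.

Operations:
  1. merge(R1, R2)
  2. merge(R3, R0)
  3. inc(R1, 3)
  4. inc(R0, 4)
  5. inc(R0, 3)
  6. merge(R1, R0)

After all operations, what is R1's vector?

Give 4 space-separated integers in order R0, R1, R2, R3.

Op 1: merge R1<->R2 -> R1=(0,0,0,0) R2=(0,0,0,0)
Op 2: merge R3<->R0 -> R3=(0,0,0,0) R0=(0,0,0,0)
Op 3: inc R1 by 3 -> R1=(0,3,0,0) value=3
Op 4: inc R0 by 4 -> R0=(4,0,0,0) value=4
Op 5: inc R0 by 3 -> R0=(7,0,0,0) value=7
Op 6: merge R1<->R0 -> R1=(7,3,0,0) R0=(7,3,0,0)

Answer: 7 3 0 0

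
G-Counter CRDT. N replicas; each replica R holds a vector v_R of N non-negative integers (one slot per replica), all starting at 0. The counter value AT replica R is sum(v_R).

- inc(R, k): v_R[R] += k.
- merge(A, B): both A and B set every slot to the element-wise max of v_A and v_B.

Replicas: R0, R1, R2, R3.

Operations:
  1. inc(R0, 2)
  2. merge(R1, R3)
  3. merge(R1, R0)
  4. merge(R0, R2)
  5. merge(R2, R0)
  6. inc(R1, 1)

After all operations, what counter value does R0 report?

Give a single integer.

Answer: 2

Derivation:
Op 1: inc R0 by 2 -> R0=(2,0,0,0) value=2
Op 2: merge R1<->R3 -> R1=(0,0,0,0) R3=(0,0,0,0)
Op 3: merge R1<->R0 -> R1=(2,0,0,0) R0=(2,0,0,0)
Op 4: merge R0<->R2 -> R0=(2,0,0,0) R2=(2,0,0,0)
Op 5: merge R2<->R0 -> R2=(2,0,0,0) R0=(2,0,0,0)
Op 6: inc R1 by 1 -> R1=(2,1,0,0) value=3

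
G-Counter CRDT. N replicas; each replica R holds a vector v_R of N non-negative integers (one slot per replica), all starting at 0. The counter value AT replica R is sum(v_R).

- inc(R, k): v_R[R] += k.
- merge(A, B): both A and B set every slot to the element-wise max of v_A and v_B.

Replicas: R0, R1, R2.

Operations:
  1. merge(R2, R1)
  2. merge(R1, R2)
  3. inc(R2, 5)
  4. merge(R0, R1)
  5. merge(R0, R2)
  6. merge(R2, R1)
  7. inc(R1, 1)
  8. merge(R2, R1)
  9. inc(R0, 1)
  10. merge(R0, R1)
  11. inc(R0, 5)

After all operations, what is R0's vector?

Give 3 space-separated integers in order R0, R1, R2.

Answer: 6 1 5

Derivation:
Op 1: merge R2<->R1 -> R2=(0,0,0) R1=(0,0,0)
Op 2: merge R1<->R2 -> R1=(0,0,0) R2=(0,0,0)
Op 3: inc R2 by 5 -> R2=(0,0,5) value=5
Op 4: merge R0<->R1 -> R0=(0,0,0) R1=(0,0,0)
Op 5: merge R0<->R2 -> R0=(0,0,5) R2=(0,0,5)
Op 6: merge R2<->R1 -> R2=(0,0,5) R1=(0,0,5)
Op 7: inc R1 by 1 -> R1=(0,1,5) value=6
Op 8: merge R2<->R1 -> R2=(0,1,5) R1=(0,1,5)
Op 9: inc R0 by 1 -> R0=(1,0,5) value=6
Op 10: merge R0<->R1 -> R0=(1,1,5) R1=(1,1,5)
Op 11: inc R0 by 5 -> R0=(6,1,5) value=12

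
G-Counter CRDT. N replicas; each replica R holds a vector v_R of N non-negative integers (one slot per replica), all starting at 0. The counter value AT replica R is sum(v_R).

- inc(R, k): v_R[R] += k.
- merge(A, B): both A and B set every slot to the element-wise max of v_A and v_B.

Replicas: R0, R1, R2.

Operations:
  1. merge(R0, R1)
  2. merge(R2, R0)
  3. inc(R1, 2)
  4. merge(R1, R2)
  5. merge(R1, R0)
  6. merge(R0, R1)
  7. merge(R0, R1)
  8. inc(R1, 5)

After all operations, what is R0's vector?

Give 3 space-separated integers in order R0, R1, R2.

Op 1: merge R0<->R1 -> R0=(0,0,0) R1=(0,0,0)
Op 2: merge R2<->R0 -> R2=(0,0,0) R0=(0,0,0)
Op 3: inc R1 by 2 -> R1=(0,2,0) value=2
Op 4: merge R1<->R2 -> R1=(0,2,0) R2=(0,2,0)
Op 5: merge R1<->R0 -> R1=(0,2,0) R0=(0,2,0)
Op 6: merge R0<->R1 -> R0=(0,2,0) R1=(0,2,0)
Op 7: merge R0<->R1 -> R0=(0,2,0) R1=(0,2,0)
Op 8: inc R1 by 5 -> R1=(0,7,0) value=7

Answer: 0 2 0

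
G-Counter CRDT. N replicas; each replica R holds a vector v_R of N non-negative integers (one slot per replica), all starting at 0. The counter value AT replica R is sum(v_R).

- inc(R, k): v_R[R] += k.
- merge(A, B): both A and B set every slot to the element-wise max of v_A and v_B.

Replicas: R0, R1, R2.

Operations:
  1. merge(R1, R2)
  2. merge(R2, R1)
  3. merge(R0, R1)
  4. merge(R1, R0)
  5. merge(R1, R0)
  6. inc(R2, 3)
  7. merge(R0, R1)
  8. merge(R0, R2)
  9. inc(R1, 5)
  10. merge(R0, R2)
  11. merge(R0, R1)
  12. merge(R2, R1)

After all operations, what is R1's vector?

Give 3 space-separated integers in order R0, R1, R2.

Answer: 0 5 3

Derivation:
Op 1: merge R1<->R2 -> R1=(0,0,0) R2=(0,0,0)
Op 2: merge R2<->R1 -> R2=(0,0,0) R1=(0,0,0)
Op 3: merge R0<->R1 -> R0=(0,0,0) R1=(0,0,0)
Op 4: merge R1<->R0 -> R1=(0,0,0) R0=(0,0,0)
Op 5: merge R1<->R0 -> R1=(0,0,0) R0=(0,0,0)
Op 6: inc R2 by 3 -> R2=(0,0,3) value=3
Op 7: merge R0<->R1 -> R0=(0,0,0) R1=(0,0,0)
Op 8: merge R0<->R2 -> R0=(0,0,3) R2=(0,0,3)
Op 9: inc R1 by 5 -> R1=(0,5,0) value=5
Op 10: merge R0<->R2 -> R0=(0,0,3) R2=(0,0,3)
Op 11: merge R0<->R1 -> R0=(0,5,3) R1=(0,5,3)
Op 12: merge R2<->R1 -> R2=(0,5,3) R1=(0,5,3)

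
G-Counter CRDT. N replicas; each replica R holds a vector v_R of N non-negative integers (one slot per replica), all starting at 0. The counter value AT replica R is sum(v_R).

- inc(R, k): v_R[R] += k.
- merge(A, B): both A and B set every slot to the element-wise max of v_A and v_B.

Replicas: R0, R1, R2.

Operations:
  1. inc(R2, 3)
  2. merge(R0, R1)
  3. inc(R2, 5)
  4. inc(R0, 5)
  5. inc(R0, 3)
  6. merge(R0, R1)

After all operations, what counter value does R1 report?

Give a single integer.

Answer: 8

Derivation:
Op 1: inc R2 by 3 -> R2=(0,0,3) value=3
Op 2: merge R0<->R1 -> R0=(0,0,0) R1=(0,0,0)
Op 3: inc R2 by 5 -> R2=(0,0,8) value=8
Op 4: inc R0 by 5 -> R0=(5,0,0) value=5
Op 5: inc R0 by 3 -> R0=(8,0,0) value=8
Op 6: merge R0<->R1 -> R0=(8,0,0) R1=(8,0,0)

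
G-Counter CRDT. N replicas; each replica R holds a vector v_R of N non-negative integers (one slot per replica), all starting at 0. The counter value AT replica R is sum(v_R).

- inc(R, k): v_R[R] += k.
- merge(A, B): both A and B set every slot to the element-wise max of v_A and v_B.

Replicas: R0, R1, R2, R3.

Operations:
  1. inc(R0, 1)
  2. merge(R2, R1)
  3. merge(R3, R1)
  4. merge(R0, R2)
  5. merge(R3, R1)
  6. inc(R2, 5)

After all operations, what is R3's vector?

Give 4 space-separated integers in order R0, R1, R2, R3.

Answer: 0 0 0 0

Derivation:
Op 1: inc R0 by 1 -> R0=(1,0,0,0) value=1
Op 2: merge R2<->R1 -> R2=(0,0,0,0) R1=(0,0,0,0)
Op 3: merge R3<->R1 -> R3=(0,0,0,0) R1=(0,0,0,0)
Op 4: merge R0<->R2 -> R0=(1,0,0,0) R2=(1,0,0,0)
Op 5: merge R3<->R1 -> R3=(0,0,0,0) R1=(0,0,0,0)
Op 6: inc R2 by 5 -> R2=(1,0,5,0) value=6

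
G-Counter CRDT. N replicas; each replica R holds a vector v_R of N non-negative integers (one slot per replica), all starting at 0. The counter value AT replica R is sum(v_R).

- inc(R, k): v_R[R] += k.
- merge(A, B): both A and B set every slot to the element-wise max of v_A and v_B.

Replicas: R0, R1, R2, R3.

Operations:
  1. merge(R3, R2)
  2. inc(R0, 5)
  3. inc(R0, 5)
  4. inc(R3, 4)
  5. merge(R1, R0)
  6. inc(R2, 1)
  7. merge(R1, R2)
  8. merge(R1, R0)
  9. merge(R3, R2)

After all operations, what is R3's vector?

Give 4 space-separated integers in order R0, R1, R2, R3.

Answer: 10 0 1 4

Derivation:
Op 1: merge R3<->R2 -> R3=(0,0,0,0) R2=(0,0,0,0)
Op 2: inc R0 by 5 -> R0=(5,0,0,0) value=5
Op 3: inc R0 by 5 -> R0=(10,0,0,0) value=10
Op 4: inc R3 by 4 -> R3=(0,0,0,4) value=4
Op 5: merge R1<->R0 -> R1=(10,0,0,0) R0=(10,0,0,0)
Op 6: inc R2 by 1 -> R2=(0,0,1,0) value=1
Op 7: merge R1<->R2 -> R1=(10,0,1,0) R2=(10,0,1,0)
Op 8: merge R1<->R0 -> R1=(10,0,1,0) R0=(10,0,1,0)
Op 9: merge R3<->R2 -> R3=(10,0,1,4) R2=(10,0,1,4)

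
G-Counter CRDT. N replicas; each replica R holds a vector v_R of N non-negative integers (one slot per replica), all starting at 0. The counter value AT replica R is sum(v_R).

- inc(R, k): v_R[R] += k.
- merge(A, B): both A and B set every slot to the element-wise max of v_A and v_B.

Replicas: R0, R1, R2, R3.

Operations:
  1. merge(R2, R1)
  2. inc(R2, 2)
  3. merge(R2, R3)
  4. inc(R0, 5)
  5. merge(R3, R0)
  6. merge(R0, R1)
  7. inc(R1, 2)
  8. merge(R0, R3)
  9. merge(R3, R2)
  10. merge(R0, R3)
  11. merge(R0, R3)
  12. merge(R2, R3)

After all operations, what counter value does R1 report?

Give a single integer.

Answer: 9

Derivation:
Op 1: merge R2<->R1 -> R2=(0,0,0,0) R1=(0,0,0,0)
Op 2: inc R2 by 2 -> R2=(0,0,2,0) value=2
Op 3: merge R2<->R3 -> R2=(0,0,2,0) R3=(0,0,2,0)
Op 4: inc R0 by 5 -> R0=(5,0,0,0) value=5
Op 5: merge R3<->R0 -> R3=(5,0,2,0) R0=(5,0,2,0)
Op 6: merge R0<->R1 -> R0=(5,0,2,0) R1=(5,0,2,0)
Op 7: inc R1 by 2 -> R1=(5,2,2,0) value=9
Op 8: merge R0<->R3 -> R0=(5,0,2,0) R3=(5,0,2,0)
Op 9: merge R3<->R2 -> R3=(5,0,2,0) R2=(5,0,2,0)
Op 10: merge R0<->R3 -> R0=(5,0,2,0) R3=(5,0,2,0)
Op 11: merge R0<->R3 -> R0=(5,0,2,0) R3=(5,0,2,0)
Op 12: merge R2<->R3 -> R2=(5,0,2,0) R3=(5,0,2,0)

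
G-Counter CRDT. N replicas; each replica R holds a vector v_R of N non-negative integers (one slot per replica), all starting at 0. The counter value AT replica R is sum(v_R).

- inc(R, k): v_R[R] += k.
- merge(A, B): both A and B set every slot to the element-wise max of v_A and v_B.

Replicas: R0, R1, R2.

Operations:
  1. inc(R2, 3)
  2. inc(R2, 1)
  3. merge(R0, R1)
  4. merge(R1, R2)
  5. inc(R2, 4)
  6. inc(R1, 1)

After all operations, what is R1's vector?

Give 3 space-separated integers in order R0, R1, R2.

Op 1: inc R2 by 3 -> R2=(0,0,3) value=3
Op 2: inc R2 by 1 -> R2=(0,0,4) value=4
Op 3: merge R0<->R1 -> R0=(0,0,0) R1=(0,0,0)
Op 4: merge R1<->R2 -> R1=(0,0,4) R2=(0,0,4)
Op 5: inc R2 by 4 -> R2=(0,0,8) value=8
Op 6: inc R1 by 1 -> R1=(0,1,4) value=5

Answer: 0 1 4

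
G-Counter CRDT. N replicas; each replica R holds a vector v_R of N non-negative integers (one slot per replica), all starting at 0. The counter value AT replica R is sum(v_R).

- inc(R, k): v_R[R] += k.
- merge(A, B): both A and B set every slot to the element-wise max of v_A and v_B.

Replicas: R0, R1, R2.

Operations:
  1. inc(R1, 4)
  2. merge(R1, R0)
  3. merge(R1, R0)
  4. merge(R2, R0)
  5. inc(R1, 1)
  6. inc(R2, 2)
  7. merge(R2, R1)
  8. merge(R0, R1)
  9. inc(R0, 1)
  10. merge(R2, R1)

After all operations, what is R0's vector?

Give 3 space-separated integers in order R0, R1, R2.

Op 1: inc R1 by 4 -> R1=(0,4,0) value=4
Op 2: merge R1<->R0 -> R1=(0,4,0) R0=(0,4,0)
Op 3: merge R1<->R0 -> R1=(0,4,0) R0=(0,4,0)
Op 4: merge R2<->R0 -> R2=(0,4,0) R0=(0,4,0)
Op 5: inc R1 by 1 -> R1=(0,5,0) value=5
Op 6: inc R2 by 2 -> R2=(0,4,2) value=6
Op 7: merge R2<->R1 -> R2=(0,5,2) R1=(0,5,2)
Op 8: merge R0<->R1 -> R0=(0,5,2) R1=(0,5,2)
Op 9: inc R0 by 1 -> R0=(1,5,2) value=8
Op 10: merge R2<->R1 -> R2=(0,5,2) R1=(0,5,2)

Answer: 1 5 2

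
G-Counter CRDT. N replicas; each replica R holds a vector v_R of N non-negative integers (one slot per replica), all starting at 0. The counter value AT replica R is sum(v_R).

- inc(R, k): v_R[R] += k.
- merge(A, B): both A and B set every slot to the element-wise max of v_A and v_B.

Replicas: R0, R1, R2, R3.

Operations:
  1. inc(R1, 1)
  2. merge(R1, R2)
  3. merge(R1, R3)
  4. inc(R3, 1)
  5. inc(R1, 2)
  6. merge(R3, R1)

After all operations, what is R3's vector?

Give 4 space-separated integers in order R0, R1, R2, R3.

Op 1: inc R1 by 1 -> R1=(0,1,0,0) value=1
Op 2: merge R1<->R2 -> R1=(0,1,0,0) R2=(0,1,0,0)
Op 3: merge R1<->R3 -> R1=(0,1,0,0) R3=(0,1,0,0)
Op 4: inc R3 by 1 -> R3=(0,1,0,1) value=2
Op 5: inc R1 by 2 -> R1=(0,3,0,0) value=3
Op 6: merge R3<->R1 -> R3=(0,3,0,1) R1=(0,3,0,1)

Answer: 0 3 0 1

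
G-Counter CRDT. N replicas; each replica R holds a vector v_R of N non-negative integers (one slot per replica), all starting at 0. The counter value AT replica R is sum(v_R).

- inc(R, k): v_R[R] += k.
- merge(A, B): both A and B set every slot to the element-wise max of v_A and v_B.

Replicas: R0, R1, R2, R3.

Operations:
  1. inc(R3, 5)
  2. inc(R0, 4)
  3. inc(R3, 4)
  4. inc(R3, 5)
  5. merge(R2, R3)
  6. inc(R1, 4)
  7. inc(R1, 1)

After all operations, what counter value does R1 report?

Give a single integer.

Op 1: inc R3 by 5 -> R3=(0,0,0,5) value=5
Op 2: inc R0 by 4 -> R0=(4,0,0,0) value=4
Op 3: inc R3 by 4 -> R3=(0,0,0,9) value=9
Op 4: inc R3 by 5 -> R3=(0,0,0,14) value=14
Op 5: merge R2<->R3 -> R2=(0,0,0,14) R3=(0,0,0,14)
Op 6: inc R1 by 4 -> R1=(0,4,0,0) value=4
Op 7: inc R1 by 1 -> R1=(0,5,0,0) value=5

Answer: 5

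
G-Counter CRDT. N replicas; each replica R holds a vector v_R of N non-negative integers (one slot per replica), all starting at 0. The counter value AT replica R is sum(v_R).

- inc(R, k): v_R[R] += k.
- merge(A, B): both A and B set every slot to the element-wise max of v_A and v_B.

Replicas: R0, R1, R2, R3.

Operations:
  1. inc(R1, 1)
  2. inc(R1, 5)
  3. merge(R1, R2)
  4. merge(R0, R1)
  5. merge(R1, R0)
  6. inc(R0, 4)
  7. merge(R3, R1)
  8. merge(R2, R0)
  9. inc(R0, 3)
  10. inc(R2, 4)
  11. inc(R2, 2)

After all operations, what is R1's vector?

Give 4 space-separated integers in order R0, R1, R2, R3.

Op 1: inc R1 by 1 -> R1=(0,1,0,0) value=1
Op 2: inc R1 by 5 -> R1=(0,6,0,0) value=6
Op 3: merge R1<->R2 -> R1=(0,6,0,0) R2=(0,6,0,0)
Op 4: merge R0<->R1 -> R0=(0,6,0,0) R1=(0,6,0,0)
Op 5: merge R1<->R0 -> R1=(0,6,0,0) R0=(0,6,0,0)
Op 6: inc R0 by 4 -> R0=(4,6,0,0) value=10
Op 7: merge R3<->R1 -> R3=(0,6,0,0) R1=(0,6,0,0)
Op 8: merge R2<->R0 -> R2=(4,6,0,0) R0=(4,6,0,0)
Op 9: inc R0 by 3 -> R0=(7,6,0,0) value=13
Op 10: inc R2 by 4 -> R2=(4,6,4,0) value=14
Op 11: inc R2 by 2 -> R2=(4,6,6,0) value=16

Answer: 0 6 0 0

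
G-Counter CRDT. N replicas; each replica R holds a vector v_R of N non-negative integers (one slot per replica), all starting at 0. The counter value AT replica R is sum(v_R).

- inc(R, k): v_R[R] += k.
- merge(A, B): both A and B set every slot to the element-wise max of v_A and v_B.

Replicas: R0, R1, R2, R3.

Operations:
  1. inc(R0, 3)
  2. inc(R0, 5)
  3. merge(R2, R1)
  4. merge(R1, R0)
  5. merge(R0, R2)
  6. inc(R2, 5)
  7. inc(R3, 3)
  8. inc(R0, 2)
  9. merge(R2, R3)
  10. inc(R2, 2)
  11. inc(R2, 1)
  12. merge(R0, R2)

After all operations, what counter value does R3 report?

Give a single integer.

Answer: 16

Derivation:
Op 1: inc R0 by 3 -> R0=(3,0,0,0) value=3
Op 2: inc R0 by 5 -> R0=(8,0,0,0) value=8
Op 3: merge R2<->R1 -> R2=(0,0,0,0) R1=(0,0,0,0)
Op 4: merge R1<->R0 -> R1=(8,0,0,0) R0=(8,0,0,0)
Op 5: merge R0<->R2 -> R0=(8,0,0,0) R2=(8,0,0,0)
Op 6: inc R2 by 5 -> R2=(8,0,5,0) value=13
Op 7: inc R3 by 3 -> R3=(0,0,0,3) value=3
Op 8: inc R0 by 2 -> R0=(10,0,0,0) value=10
Op 9: merge R2<->R3 -> R2=(8,0,5,3) R3=(8,0,5,3)
Op 10: inc R2 by 2 -> R2=(8,0,7,3) value=18
Op 11: inc R2 by 1 -> R2=(8,0,8,3) value=19
Op 12: merge R0<->R2 -> R0=(10,0,8,3) R2=(10,0,8,3)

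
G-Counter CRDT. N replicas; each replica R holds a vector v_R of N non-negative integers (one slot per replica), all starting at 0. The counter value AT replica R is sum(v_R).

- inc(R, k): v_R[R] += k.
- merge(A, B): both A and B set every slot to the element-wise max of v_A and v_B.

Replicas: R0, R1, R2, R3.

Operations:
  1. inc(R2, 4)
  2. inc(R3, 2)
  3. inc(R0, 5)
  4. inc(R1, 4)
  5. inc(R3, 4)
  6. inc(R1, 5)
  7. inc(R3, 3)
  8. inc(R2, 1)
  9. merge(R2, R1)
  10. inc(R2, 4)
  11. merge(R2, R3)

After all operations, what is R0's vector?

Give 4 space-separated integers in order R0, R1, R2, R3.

Answer: 5 0 0 0

Derivation:
Op 1: inc R2 by 4 -> R2=(0,0,4,0) value=4
Op 2: inc R3 by 2 -> R3=(0,0,0,2) value=2
Op 3: inc R0 by 5 -> R0=(5,0,0,0) value=5
Op 4: inc R1 by 4 -> R1=(0,4,0,0) value=4
Op 5: inc R3 by 4 -> R3=(0,0,0,6) value=6
Op 6: inc R1 by 5 -> R1=(0,9,0,0) value=9
Op 7: inc R3 by 3 -> R3=(0,0,0,9) value=9
Op 8: inc R2 by 1 -> R2=(0,0,5,0) value=5
Op 9: merge R2<->R1 -> R2=(0,9,5,0) R1=(0,9,5,0)
Op 10: inc R2 by 4 -> R2=(0,9,9,0) value=18
Op 11: merge R2<->R3 -> R2=(0,9,9,9) R3=(0,9,9,9)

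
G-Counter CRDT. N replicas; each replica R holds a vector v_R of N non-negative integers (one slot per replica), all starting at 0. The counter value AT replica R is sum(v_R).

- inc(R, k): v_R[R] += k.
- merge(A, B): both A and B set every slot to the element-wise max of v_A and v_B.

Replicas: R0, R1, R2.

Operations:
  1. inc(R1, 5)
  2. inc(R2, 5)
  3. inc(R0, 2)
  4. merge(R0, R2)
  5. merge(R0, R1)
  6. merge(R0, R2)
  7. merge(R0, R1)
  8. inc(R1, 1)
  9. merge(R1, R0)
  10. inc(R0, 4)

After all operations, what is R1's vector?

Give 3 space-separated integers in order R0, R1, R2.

Op 1: inc R1 by 5 -> R1=(0,5,0) value=5
Op 2: inc R2 by 5 -> R2=(0,0,5) value=5
Op 3: inc R0 by 2 -> R0=(2,0,0) value=2
Op 4: merge R0<->R2 -> R0=(2,0,5) R2=(2,0,5)
Op 5: merge R0<->R1 -> R0=(2,5,5) R1=(2,5,5)
Op 6: merge R0<->R2 -> R0=(2,5,5) R2=(2,5,5)
Op 7: merge R0<->R1 -> R0=(2,5,5) R1=(2,5,5)
Op 8: inc R1 by 1 -> R1=(2,6,5) value=13
Op 9: merge R1<->R0 -> R1=(2,6,5) R0=(2,6,5)
Op 10: inc R0 by 4 -> R0=(6,6,5) value=17

Answer: 2 6 5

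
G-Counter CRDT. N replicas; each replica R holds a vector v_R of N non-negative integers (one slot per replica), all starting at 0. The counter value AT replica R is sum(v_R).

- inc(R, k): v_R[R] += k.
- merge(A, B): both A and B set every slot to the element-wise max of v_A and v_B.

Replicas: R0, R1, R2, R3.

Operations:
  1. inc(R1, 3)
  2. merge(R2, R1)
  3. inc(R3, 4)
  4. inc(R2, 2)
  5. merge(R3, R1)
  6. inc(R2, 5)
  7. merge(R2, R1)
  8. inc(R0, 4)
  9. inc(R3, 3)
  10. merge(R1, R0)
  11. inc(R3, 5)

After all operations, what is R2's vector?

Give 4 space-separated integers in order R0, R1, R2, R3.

Op 1: inc R1 by 3 -> R1=(0,3,0,0) value=3
Op 2: merge R2<->R1 -> R2=(0,3,0,0) R1=(0,3,0,0)
Op 3: inc R3 by 4 -> R3=(0,0,0,4) value=4
Op 4: inc R2 by 2 -> R2=(0,3,2,0) value=5
Op 5: merge R3<->R1 -> R3=(0,3,0,4) R1=(0,3,0,4)
Op 6: inc R2 by 5 -> R2=(0,3,7,0) value=10
Op 7: merge R2<->R1 -> R2=(0,3,7,4) R1=(0,3,7,4)
Op 8: inc R0 by 4 -> R0=(4,0,0,0) value=4
Op 9: inc R3 by 3 -> R3=(0,3,0,7) value=10
Op 10: merge R1<->R0 -> R1=(4,3,7,4) R0=(4,3,7,4)
Op 11: inc R3 by 5 -> R3=(0,3,0,12) value=15

Answer: 0 3 7 4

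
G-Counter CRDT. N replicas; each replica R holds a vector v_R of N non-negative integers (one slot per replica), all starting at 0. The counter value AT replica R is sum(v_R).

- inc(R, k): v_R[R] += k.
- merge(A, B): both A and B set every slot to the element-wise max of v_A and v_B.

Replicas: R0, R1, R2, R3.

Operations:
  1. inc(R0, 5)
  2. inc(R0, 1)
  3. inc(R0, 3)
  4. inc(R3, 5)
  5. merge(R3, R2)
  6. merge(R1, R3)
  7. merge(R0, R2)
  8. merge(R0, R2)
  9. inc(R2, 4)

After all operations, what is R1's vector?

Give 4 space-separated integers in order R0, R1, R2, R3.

Op 1: inc R0 by 5 -> R0=(5,0,0,0) value=5
Op 2: inc R0 by 1 -> R0=(6,0,0,0) value=6
Op 3: inc R0 by 3 -> R0=(9,0,0,0) value=9
Op 4: inc R3 by 5 -> R3=(0,0,0,5) value=5
Op 5: merge R3<->R2 -> R3=(0,0,0,5) R2=(0,0,0,5)
Op 6: merge R1<->R3 -> R1=(0,0,0,5) R3=(0,0,0,5)
Op 7: merge R0<->R2 -> R0=(9,0,0,5) R2=(9,0,0,5)
Op 8: merge R0<->R2 -> R0=(9,0,0,5) R2=(9,0,0,5)
Op 9: inc R2 by 4 -> R2=(9,0,4,5) value=18

Answer: 0 0 0 5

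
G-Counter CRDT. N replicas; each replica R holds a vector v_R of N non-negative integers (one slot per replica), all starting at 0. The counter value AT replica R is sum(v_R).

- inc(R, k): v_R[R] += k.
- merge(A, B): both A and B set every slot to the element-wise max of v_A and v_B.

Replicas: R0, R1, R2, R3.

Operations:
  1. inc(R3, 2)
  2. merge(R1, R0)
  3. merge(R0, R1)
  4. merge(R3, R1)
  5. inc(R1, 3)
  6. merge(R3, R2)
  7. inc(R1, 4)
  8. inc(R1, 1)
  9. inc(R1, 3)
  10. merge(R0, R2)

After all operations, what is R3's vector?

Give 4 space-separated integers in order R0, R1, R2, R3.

Answer: 0 0 0 2

Derivation:
Op 1: inc R3 by 2 -> R3=(0,0,0,2) value=2
Op 2: merge R1<->R0 -> R1=(0,0,0,0) R0=(0,0,0,0)
Op 3: merge R0<->R1 -> R0=(0,0,0,0) R1=(0,0,0,0)
Op 4: merge R3<->R1 -> R3=(0,0,0,2) R1=(0,0,0,2)
Op 5: inc R1 by 3 -> R1=(0,3,0,2) value=5
Op 6: merge R3<->R2 -> R3=(0,0,0,2) R2=(0,0,0,2)
Op 7: inc R1 by 4 -> R1=(0,7,0,2) value=9
Op 8: inc R1 by 1 -> R1=(0,8,0,2) value=10
Op 9: inc R1 by 3 -> R1=(0,11,0,2) value=13
Op 10: merge R0<->R2 -> R0=(0,0,0,2) R2=(0,0,0,2)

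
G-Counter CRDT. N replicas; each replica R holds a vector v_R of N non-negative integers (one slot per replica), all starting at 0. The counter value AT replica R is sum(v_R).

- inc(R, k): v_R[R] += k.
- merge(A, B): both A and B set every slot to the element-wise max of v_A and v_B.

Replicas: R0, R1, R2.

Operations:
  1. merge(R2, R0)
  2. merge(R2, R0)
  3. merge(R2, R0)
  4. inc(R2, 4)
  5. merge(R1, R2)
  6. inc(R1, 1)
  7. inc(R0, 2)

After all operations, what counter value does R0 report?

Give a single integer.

Answer: 2

Derivation:
Op 1: merge R2<->R0 -> R2=(0,0,0) R0=(0,0,0)
Op 2: merge R2<->R0 -> R2=(0,0,0) R0=(0,0,0)
Op 3: merge R2<->R0 -> R2=(0,0,0) R0=(0,0,0)
Op 4: inc R2 by 4 -> R2=(0,0,4) value=4
Op 5: merge R1<->R2 -> R1=(0,0,4) R2=(0,0,4)
Op 6: inc R1 by 1 -> R1=(0,1,4) value=5
Op 7: inc R0 by 2 -> R0=(2,0,0) value=2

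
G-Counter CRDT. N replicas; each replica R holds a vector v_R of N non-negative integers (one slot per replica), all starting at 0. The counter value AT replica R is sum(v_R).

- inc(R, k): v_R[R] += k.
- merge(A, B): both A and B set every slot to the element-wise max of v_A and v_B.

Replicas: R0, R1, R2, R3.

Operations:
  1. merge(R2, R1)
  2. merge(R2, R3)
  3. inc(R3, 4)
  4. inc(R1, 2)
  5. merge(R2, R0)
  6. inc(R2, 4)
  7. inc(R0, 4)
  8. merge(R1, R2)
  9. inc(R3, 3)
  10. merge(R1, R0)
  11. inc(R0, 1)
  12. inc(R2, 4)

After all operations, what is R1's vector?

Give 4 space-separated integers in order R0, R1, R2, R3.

Op 1: merge R2<->R1 -> R2=(0,0,0,0) R1=(0,0,0,0)
Op 2: merge R2<->R3 -> R2=(0,0,0,0) R3=(0,0,0,0)
Op 3: inc R3 by 4 -> R3=(0,0,0,4) value=4
Op 4: inc R1 by 2 -> R1=(0,2,0,0) value=2
Op 5: merge R2<->R0 -> R2=(0,0,0,0) R0=(0,0,0,0)
Op 6: inc R2 by 4 -> R2=(0,0,4,0) value=4
Op 7: inc R0 by 4 -> R0=(4,0,0,0) value=4
Op 8: merge R1<->R2 -> R1=(0,2,4,0) R2=(0,2,4,0)
Op 9: inc R3 by 3 -> R3=(0,0,0,7) value=7
Op 10: merge R1<->R0 -> R1=(4,2,4,0) R0=(4,2,4,0)
Op 11: inc R0 by 1 -> R0=(5,2,4,0) value=11
Op 12: inc R2 by 4 -> R2=(0,2,8,0) value=10

Answer: 4 2 4 0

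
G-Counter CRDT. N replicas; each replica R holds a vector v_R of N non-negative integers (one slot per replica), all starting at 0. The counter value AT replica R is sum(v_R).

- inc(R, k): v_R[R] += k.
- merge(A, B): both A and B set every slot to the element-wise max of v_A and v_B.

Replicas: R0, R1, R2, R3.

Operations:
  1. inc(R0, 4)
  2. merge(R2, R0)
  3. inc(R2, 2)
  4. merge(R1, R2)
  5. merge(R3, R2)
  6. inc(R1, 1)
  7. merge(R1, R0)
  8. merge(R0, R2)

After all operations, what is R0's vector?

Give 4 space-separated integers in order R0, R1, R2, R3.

Op 1: inc R0 by 4 -> R0=(4,0,0,0) value=4
Op 2: merge R2<->R0 -> R2=(4,0,0,0) R0=(4,0,0,0)
Op 3: inc R2 by 2 -> R2=(4,0,2,0) value=6
Op 4: merge R1<->R2 -> R1=(4,0,2,0) R2=(4,0,2,0)
Op 5: merge R3<->R2 -> R3=(4,0,2,0) R2=(4,0,2,0)
Op 6: inc R1 by 1 -> R1=(4,1,2,0) value=7
Op 7: merge R1<->R0 -> R1=(4,1,2,0) R0=(4,1,2,0)
Op 8: merge R0<->R2 -> R0=(4,1,2,0) R2=(4,1,2,0)

Answer: 4 1 2 0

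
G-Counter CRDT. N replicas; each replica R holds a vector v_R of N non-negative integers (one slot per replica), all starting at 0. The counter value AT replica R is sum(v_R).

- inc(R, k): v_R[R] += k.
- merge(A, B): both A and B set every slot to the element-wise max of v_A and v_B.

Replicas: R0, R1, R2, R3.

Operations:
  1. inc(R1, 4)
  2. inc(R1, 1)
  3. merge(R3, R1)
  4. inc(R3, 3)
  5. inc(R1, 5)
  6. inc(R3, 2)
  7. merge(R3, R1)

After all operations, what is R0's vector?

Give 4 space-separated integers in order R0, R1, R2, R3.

Op 1: inc R1 by 4 -> R1=(0,4,0,0) value=4
Op 2: inc R1 by 1 -> R1=(0,5,0,0) value=5
Op 3: merge R3<->R1 -> R3=(0,5,0,0) R1=(0,5,0,0)
Op 4: inc R3 by 3 -> R3=(0,5,0,3) value=8
Op 5: inc R1 by 5 -> R1=(0,10,0,0) value=10
Op 6: inc R3 by 2 -> R3=(0,5,0,5) value=10
Op 7: merge R3<->R1 -> R3=(0,10,0,5) R1=(0,10,0,5)

Answer: 0 0 0 0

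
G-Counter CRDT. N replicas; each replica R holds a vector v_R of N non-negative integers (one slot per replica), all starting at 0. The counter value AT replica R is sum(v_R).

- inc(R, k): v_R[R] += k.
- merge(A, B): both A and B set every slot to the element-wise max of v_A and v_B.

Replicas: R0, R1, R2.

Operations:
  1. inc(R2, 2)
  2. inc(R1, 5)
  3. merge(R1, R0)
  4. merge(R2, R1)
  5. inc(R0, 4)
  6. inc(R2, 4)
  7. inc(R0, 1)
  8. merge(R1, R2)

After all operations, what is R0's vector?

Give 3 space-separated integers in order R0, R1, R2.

Op 1: inc R2 by 2 -> R2=(0,0,2) value=2
Op 2: inc R1 by 5 -> R1=(0,5,0) value=5
Op 3: merge R1<->R0 -> R1=(0,5,0) R0=(0,5,0)
Op 4: merge R2<->R1 -> R2=(0,5,2) R1=(0,5,2)
Op 5: inc R0 by 4 -> R0=(4,5,0) value=9
Op 6: inc R2 by 4 -> R2=(0,5,6) value=11
Op 7: inc R0 by 1 -> R0=(5,5,0) value=10
Op 8: merge R1<->R2 -> R1=(0,5,6) R2=(0,5,6)

Answer: 5 5 0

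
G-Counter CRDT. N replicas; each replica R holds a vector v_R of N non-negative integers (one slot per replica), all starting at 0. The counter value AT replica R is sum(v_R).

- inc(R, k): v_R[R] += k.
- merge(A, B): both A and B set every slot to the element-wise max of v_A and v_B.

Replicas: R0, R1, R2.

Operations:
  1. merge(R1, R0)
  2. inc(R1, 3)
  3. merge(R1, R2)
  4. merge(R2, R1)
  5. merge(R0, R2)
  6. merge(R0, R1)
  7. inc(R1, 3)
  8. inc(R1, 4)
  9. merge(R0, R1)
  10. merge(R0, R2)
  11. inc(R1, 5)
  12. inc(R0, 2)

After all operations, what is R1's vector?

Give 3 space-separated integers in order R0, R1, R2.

Op 1: merge R1<->R0 -> R1=(0,0,0) R0=(0,0,0)
Op 2: inc R1 by 3 -> R1=(0,3,0) value=3
Op 3: merge R1<->R2 -> R1=(0,3,0) R2=(0,3,0)
Op 4: merge R2<->R1 -> R2=(0,3,0) R1=(0,3,0)
Op 5: merge R0<->R2 -> R0=(0,3,0) R2=(0,3,0)
Op 6: merge R0<->R1 -> R0=(0,3,0) R1=(0,3,0)
Op 7: inc R1 by 3 -> R1=(0,6,0) value=6
Op 8: inc R1 by 4 -> R1=(0,10,0) value=10
Op 9: merge R0<->R1 -> R0=(0,10,0) R1=(0,10,0)
Op 10: merge R0<->R2 -> R0=(0,10,0) R2=(0,10,0)
Op 11: inc R1 by 5 -> R1=(0,15,0) value=15
Op 12: inc R0 by 2 -> R0=(2,10,0) value=12

Answer: 0 15 0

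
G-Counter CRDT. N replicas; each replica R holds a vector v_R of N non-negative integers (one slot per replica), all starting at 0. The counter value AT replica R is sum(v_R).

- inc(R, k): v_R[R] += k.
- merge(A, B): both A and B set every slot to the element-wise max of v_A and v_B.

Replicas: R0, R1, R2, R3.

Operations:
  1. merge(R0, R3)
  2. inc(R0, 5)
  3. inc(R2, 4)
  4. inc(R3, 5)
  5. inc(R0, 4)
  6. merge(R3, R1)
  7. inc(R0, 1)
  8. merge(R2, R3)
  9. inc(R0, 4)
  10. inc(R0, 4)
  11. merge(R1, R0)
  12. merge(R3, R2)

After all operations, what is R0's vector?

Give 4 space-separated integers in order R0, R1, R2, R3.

Op 1: merge R0<->R3 -> R0=(0,0,0,0) R3=(0,0,0,0)
Op 2: inc R0 by 5 -> R0=(5,0,0,0) value=5
Op 3: inc R2 by 4 -> R2=(0,0,4,0) value=4
Op 4: inc R3 by 5 -> R3=(0,0,0,5) value=5
Op 5: inc R0 by 4 -> R0=(9,0,0,0) value=9
Op 6: merge R3<->R1 -> R3=(0,0,0,5) R1=(0,0,0,5)
Op 7: inc R0 by 1 -> R0=(10,0,0,0) value=10
Op 8: merge R2<->R3 -> R2=(0,0,4,5) R3=(0,0,4,5)
Op 9: inc R0 by 4 -> R0=(14,0,0,0) value=14
Op 10: inc R0 by 4 -> R0=(18,0,0,0) value=18
Op 11: merge R1<->R0 -> R1=(18,0,0,5) R0=(18,0,0,5)
Op 12: merge R3<->R2 -> R3=(0,0,4,5) R2=(0,0,4,5)

Answer: 18 0 0 5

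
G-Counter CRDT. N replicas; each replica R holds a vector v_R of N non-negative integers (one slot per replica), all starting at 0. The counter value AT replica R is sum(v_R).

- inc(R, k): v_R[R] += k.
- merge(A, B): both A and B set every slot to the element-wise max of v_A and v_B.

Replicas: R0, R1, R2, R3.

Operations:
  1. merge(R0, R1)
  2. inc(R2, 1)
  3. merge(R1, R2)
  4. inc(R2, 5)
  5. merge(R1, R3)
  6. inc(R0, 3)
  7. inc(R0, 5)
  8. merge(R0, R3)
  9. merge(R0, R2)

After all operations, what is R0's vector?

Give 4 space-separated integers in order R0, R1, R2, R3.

Answer: 8 0 6 0

Derivation:
Op 1: merge R0<->R1 -> R0=(0,0,0,0) R1=(0,0,0,0)
Op 2: inc R2 by 1 -> R2=(0,0,1,0) value=1
Op 3: merge R1<->R2 -> R1=(0,0,1,0) R2=(0,0,1,0)
Op 4: inc R2 by 5 -> R2=(0,0,6,0) value=6
Op 5: merge R1<->R3 -> R1=(0,0,1,0) R3=(0,0,1,0)
Op 6: inc R0 by 3 -> R0=(3,0,0,0) value=3
Op 7: inc R0 by 5 -> R0=(8,0,0,0) value=8
Op 8: merge R0<->R3 -> R0=(8,0,1,0) R3=(8,0,1,0)
Op 9: merge R0<->R2 -> R0=(8,0,6,0) R2=(8,0,6,0)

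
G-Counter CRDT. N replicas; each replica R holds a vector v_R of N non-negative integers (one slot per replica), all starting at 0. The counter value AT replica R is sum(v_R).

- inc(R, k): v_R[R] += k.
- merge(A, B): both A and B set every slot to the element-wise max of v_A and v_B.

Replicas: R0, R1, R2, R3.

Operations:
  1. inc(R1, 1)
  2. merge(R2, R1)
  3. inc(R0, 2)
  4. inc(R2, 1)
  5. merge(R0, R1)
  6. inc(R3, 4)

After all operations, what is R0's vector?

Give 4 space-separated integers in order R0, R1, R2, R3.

Op 1: inc R1 by 1 -> R1=(0,1,0,0) value=1
Op 2: merge R2<->R1 -> R2=(0,1,0,0) R1=(0,1,0,0)
Op 3: inc R0 by 2 -> R0=(2,0,0,0) value=2
Op 4: inc R2 by 1 -> R2=(0,1,1,0) value=2
Op 5: merge R0<->R1 -> R0=(2,1,0,0) R1=(2,1,0,0)
Op 6: inc R3 by 4 -> R3=(0,0,0,4) value=4

Answer: 2 1 0 0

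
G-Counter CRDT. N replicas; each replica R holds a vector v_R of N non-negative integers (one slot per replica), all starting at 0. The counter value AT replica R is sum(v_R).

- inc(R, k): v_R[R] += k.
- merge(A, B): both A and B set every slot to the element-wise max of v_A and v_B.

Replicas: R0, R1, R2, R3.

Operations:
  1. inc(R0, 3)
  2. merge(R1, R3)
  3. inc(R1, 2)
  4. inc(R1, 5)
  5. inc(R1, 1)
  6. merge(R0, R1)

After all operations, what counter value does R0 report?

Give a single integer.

Answer: 11

Derivation:
Op 1: inc R0 by 3 -> R0=(3,0,0,0) value=3
Op 2: merge R1<->R3 -> R1=(0,0,0,0) R3=(0,0,0,0)
Op 3: inc R1 by 2 -> R1=(0,2,0,0) value=2
Op 4: inc R1 by 5 -> R1=(0,7,0,0) value=7
Op 5: inc R1 by 1 -> R1=(0,8,0,0) value=8
Op 6: merge R0<->R1 -> R0=(3,8,0,0) R1=(3,8,0,0)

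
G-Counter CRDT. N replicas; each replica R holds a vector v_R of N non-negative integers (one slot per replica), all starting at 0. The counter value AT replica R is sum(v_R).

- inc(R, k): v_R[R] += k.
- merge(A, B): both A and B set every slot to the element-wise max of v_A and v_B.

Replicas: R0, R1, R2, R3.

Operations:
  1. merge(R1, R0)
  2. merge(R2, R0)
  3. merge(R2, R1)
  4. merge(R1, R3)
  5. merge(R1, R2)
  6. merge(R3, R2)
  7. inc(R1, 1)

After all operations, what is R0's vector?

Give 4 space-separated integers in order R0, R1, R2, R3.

Op 1: merge R1<->R0 -> R1=(0,0,0,0) R0=(0,0,0,0)
Op 2: merge R2<->R0 -> R2=(0,0,0,0) R0=(0,0,0,0)
Op 3: merge R2<->R1 -> R2=(0,0,0,0) R1=(0,0,0,0)
Op 4: merge R1<->R3 -> R1=(0,0,0,0) R3=(0,0,0,0)
Op 5: merge R1<->R2 -> R1=(0,0,0,0) R2=(0,0,0,0)
Op 6: merge R3<->R2 -> R3=(0,0,0,0) R2=(0,0,0,0)
Op 7: inc R1 by 1 -> R1=(0,1,0,0) value=1

Answer: 0 0 0 0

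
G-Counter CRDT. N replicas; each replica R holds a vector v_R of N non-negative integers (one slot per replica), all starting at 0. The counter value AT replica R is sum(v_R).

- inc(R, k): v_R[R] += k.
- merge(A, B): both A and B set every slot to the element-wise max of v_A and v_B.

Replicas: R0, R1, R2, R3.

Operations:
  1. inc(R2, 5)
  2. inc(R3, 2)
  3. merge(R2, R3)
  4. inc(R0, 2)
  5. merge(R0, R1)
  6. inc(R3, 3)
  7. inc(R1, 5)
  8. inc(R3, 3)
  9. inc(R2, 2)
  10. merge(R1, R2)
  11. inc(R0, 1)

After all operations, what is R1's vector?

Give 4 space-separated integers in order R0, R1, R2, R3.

Op 1: inc R2 by 5 -> R2=(0,0,5,0) value=5
Op 2: inc R3 by 2 -> R3=(0,0,0,2) value=2
Op 3: merge R2<->R3 -> R2=(0,0,5,2) R3=(0,0,5,2)
Op 4: inc R0 by 2 -> R0=(2,0,0,0) value=2
Op 5: merge R0<->R1 -> R0=(2,0,0,0) R1=(2,0,0,0)
Op 6: inc R3 by 3 -> R3=(0,0,5,5) value=10
Op 7: inc R1 by 5 -> R1=(2,5,0,0) value=7
Op 8: inc R3 by 3 -> R3=(0,0,5,8) value=13
Op 9: inc R2 by 2 -> R2=(0,0,7,2) value=9
Op 10: merge R1<->R2 -> R1=(2,5,7,2) R2=(2,5,7,2)
Op 11: inc R0 by 1 -> R0=(3,0,0,0) value=3

Answer: 2 5 7 2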